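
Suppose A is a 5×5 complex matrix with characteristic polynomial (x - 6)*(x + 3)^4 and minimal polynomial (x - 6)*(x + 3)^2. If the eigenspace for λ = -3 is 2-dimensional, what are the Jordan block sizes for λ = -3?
Block sizes for λ = -3: [2, 2]

Step 1 — from the characteristic polynomial, algebraic multiplicity of λ = -3 is 4. From dim ker(A − (-3)·I) = 2, there are exactly 2 Jordan blocks for λ = -3.
Step 2 — from the minimal polynomial, the factor (x + 3)^2 tells us the largest block for λ = -3 has size 2.
Step 3 — with total size 4, 2 blocks, and largest block 2, the block sizes (in nonincreasing order) are [2, 2].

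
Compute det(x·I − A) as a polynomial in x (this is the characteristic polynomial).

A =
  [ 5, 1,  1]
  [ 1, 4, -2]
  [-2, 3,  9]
x^3 - 18*x^2 + 108*x - 216

Expanding det(x·I − A) (e.g. by cofactor expansion or by noting that A is similar to its Jordan form J, which has the same characteristic polynomial as A) gives
  χ_A(x) = x^3 - 18*x^2 + 108*x - 216
which factors as (x - 6)^3. The eigenvalues (with algebraic multiplicities) are λ = 6 with multiplicity 3.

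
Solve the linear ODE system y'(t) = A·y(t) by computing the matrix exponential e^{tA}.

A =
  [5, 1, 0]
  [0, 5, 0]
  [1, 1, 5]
e^{tA} =
  [exp(5*t), t*exp(5*t), 0]
  [0, exp(5*t), 0]
  [t*exp(5*t), t^2*exp(5*t)/2 + t*exp(5*t), exp(5*t)]

Strategy: write A = P · J · P⁻¹ where J is a Jordan canonical form, so e^{tA} = P · e^{tJ} · P⁻¹, and e^{tJ} can be computed block-by-block.

A has Jordan form
J =
  [5, 1, 0]
  [0, 5, 1]
  [0, 0, 5]
(up to reordering of blocks).

Per-block formulas:
  For a 3×3 Jordan block J_3(5): exp(t · J_3(5)) = e^(5t)·(I + t·N + (t^2/2)·N^2), where N is the 3×3 nilpotent shift.

After assembling e^{tJ} and conjugating by P, we get:

e^{tA} =
  [exp(5*t), t*exp(5*t), 0]
  [0, exp(5*t), 0]
  [t*exp(5*t), t^2*exp(5*t)/2 + t*exp(5*t), exp(5*t)]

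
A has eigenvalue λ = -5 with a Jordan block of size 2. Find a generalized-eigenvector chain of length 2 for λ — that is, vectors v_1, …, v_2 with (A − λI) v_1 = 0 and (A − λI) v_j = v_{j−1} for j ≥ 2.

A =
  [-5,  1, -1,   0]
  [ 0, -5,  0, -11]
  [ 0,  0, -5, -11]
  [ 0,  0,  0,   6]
A Jordan chain for λ = -5 of length 2:
v_1 = (1, 0, 0, 0)ᵀ
v_2 = (0, 1, 0, 0)ᵀ

Let N = A − (-5)·I. We want v_2 with N^2 v_2 = 0 but N^1 v_2 ≠ 0; then v_{j-1} := N · v_j for j = 2, …, 2.

Pick v_2 = (0, 1, 0, 0)ᵀ.
Then v_1 = N · v_2 = (1, 0, 0, 0)ᵀ.

Sanity check: (A − (-5)·I) v_1 = (0, 0, 0, 0)ᵀ = 0. ✓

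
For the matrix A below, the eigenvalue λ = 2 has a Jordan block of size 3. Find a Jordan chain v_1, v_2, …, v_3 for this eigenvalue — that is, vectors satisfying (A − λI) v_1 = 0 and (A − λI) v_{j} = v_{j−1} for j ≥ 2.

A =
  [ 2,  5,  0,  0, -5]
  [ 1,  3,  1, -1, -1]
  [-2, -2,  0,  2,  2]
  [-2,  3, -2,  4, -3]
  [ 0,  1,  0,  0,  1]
A Jordan chain for λ = 2 of length 3:
v_1 = (5, 1, -2, 3, 1)ᵀ
v_2 = (0, 1, -2, -2, 0)ᵀ
v_3 = (1, 0, 0, 0, 0)ᵀ

Let N = A − (2)·I. We want v_3 with N^3 v_3 = 0 but N^2 v_3 ≠ 0; then v_{j-1} := N · v_j for j = 3, …, 2.

Pick v_3 = (1, 0, 0, 0, 0)ᵀ.
Then v_2 = N · v_3 = (0, 1, -2, -2, 0)ᵀ.
Then v_1 = N · v_2 = (5, 1, -2, 3, 1)ᵀ.

Sanity check: (A − (2)·I) v_1 = (0, 0, 0, 0, 0)ᵀ = 0. ✓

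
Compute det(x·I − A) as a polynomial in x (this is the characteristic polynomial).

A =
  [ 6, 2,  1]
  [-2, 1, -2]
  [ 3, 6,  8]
x^3 - 15*x^2 + 75*x - 125

Expanding det(x·I − A) (e.g. by cofactor expansion or by noting that A is similar to its Jordan form J, which has the same characteristic polynomial as A) gives
  χ_A(x) = x^3 - 15*x^2 + 75*x - 125
which factors as (x - 5)^3. The eigenvalues (with algebraic multiplicities) are λ = 5 with multiplicity 3.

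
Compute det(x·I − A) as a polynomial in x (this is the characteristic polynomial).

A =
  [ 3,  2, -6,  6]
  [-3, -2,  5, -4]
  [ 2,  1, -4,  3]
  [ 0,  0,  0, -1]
x^4 + 4*x^3 + 6*x^2 + 4*x + 1

Expanding det(x·I − A) (e.g. by cofactor expansion or by noting that A is similar to its Jordan form J, which has the same characteristic polynomial as A) gives
  χ_A(x) = x^4 + 4*x^3 + 6*x^2 + 4*x + 1
which factors as (x + 1)^4. The eigenvalues (with algebraic multiplicities) are λ = -1 with multiplicity 4.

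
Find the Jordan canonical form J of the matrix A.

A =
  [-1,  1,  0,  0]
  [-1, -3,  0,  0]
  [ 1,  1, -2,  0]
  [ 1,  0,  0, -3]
J_1(-3) ⊕ J_2(-2) ⊕ J_1(-2)

The characteristic polynomial is
  det(x·I − A) = x^4 + 9*x^3 + 30*x^2 + 44*x + 24 = (x + 2)^3*(x + 3)

Eigenvalues and multiplicities (the geometric multiplicity of λ is n − rank(A − λI), which equals the number of Jordan blocks for λ):
  λ = -3: algebraic multiplicity = 1, geometric multiplicity = 1
  λ = -2: algebraic multiplicity = 3, geometric multiplicity = 2

Determining the block sizes for each eigenvalue:
  λ = -3: one block (gm = 1), so the single block has size am = 1 → block sizes [1]
  λ = -2: 2 blocks summing to 3 forces exactly one block of size 2 and the rest size 1 → block sizes [2, 1]

Assembling the blocks gives a Jordan form
J =
  [-3,  0,  0,  0]
  [ 0, -2,  1,  0]
  [ 0,  0, -2,  0]
  [ 0,  0,  0, -2]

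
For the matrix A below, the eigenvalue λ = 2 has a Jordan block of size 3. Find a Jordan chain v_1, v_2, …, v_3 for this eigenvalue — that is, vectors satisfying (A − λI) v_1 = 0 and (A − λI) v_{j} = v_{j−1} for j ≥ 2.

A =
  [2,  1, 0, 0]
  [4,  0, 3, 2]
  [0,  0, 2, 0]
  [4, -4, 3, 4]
A Jordan chain for λ = 2 of length 3:
v_1 = (4, 0, 0, -8)ᵀ
v_2 = (0, 4, 0, 4)ᵀ
v_3 = (1, 0, 0, 0)ᵀ

Let N = A − (2)·I. We want v_3 with N^3 v_3 = 0 but N^2 v_3 ≠ 0; then v_{j-1} := N · v_j for j = 3, …, 2.

Pick v_3 = (1, 0, 0, 0)ᵀ.
Then v_2 = N · v_3 = (0, 4, 0, 4)ᵀ.
Then v_1 = N · v_2 = (4, 0, 0, -8)ᵀ.

Sanity check: (A − (2)·I) v_1 = (0, 0, 0, 0)ᵀ = 0. ✓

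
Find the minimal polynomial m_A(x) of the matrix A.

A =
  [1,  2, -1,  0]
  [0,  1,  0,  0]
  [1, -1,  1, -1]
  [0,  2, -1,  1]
x^3 - 3*x^2 + 3*x - 1

The characteristic polynomial is χ_A(x) = (x - 1)^4, so the eigenvalues are known. The minimal polynomial is
  m_A(x) = Π_λ (x − λ)^{k_λ}
where k_λ is the size of the *largest* Jordan block for λ (equivalently, the smallest k with (A − λI)^k v = 0 for every generalised eigenvector v of λ).

  λ = 1: largest Jordan block has size 3, contributing (x − 1)^3

So m_A(x) = (x - 1)^3 = x^3 - 3*x^2 + 3*x - 1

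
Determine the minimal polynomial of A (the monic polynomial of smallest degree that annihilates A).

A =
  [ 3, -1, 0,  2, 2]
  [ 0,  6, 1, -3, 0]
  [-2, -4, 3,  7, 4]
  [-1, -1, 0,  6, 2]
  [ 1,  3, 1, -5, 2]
x^3 - 12*x^2 + 48*x - 64

The characteristic polynomial is χ_A(x) = (x - 4)^5, so the eigenvalues are known. The minimal polynomial is
  m_A(x) = Π_λ (x − λ)^{k_λ}
where k_λ is the size of the *largest* Jordan block for λ (equivalently, the smallest k with (A − λI)^k v = 0 for every generalised eigenvector v of λ).

  λ = 4: largest Jordan block has size 3, contributing (x − 4)^3

So m_A(x) = (x - 4)^3 = x^3 - 12*x^2 + 48*x - 64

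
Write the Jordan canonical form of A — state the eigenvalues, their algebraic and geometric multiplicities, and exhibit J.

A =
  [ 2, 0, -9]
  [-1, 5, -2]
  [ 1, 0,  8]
J_3(5)

The characteristic polynomial is
  det(x·I − A) = x^3 - 15*x^2 + 75*x - 125 = (x - 5)^3

Eigenvalues and multiplicities (the geometric multiplicity of λ is n − rank(A − λI), which equals the number of Jordan blocks for λ):
  λ = 5: algebraic multiplicity = 3, geometric multiplicity = 1

Determining the block sizes for each eigenvalue:
  λ = 5: one block (gm = 1), so the single block has size am = 3 → block sizes [3]

Assembling the blocks gives a Jordan form
J =
  [5, 1, 0]
  [0, 5, 1]
  [0, 0, 5]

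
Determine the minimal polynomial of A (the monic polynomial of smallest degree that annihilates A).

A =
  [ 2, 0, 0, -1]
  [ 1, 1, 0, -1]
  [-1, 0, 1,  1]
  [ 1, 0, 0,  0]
x^2 - 2*x + 1

The characteristic polynomial is χ_A(x) = (x - 1)^4, so the eigenvalues are known. The minimal polynomial is
  m_A(x) = Π_λ (x − λ)^{k_λ}
where k_λ is the size of the *largest* Jordan block for λ (equivalently, the smallest k with (A − λI)^k v = 0 for every generalised eigenvector v of λ).

  λ = 1: largest Jordan block has size 2, contributing (x − 1)^2

So m_A(x) = (x - 1)^2 = x^2 - 2*x + 1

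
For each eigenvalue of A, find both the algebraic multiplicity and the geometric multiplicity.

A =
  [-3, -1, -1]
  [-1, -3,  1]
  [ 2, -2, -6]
λ = -4: alg = 3, geom = 2

Step 1 — factor the characteristic polynomial to read off the algebraic multiplicities:
  χ_A(x) = (x + 4)^3

Step 2 — compute geometric multiplicities via the rank-nullity identity g(λ) = n − rank(A − λI):
  rank(A − (-4)·I) = 1, so dim ker(A − (-4)·I) = n − 1 = 2

Summary:
  λ = -4: algebraic multiplicity = 3, geometric multiplicity = 2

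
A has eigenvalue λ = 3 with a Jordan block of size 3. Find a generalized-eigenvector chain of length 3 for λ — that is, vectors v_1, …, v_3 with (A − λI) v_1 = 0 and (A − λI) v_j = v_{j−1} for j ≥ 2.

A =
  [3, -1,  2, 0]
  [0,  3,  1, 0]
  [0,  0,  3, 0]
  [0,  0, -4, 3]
A Jordan chain for λ = 3 of length 3:
v_1 = (-1, 0, 0, 0)ᵀ
v_2 = (2, 1, 0, -4)ᵀ
v_3 = (0, 0, 1, 0)ᵀ

Let N = A − (3)·I. We want v_3 with N^3 v_3 = 0 but N^2 v_3 ≠ 0; then v_{j-1} := N · v_j for j = 3, …, 2.

Pick v_3 = (0, 0, 1, 0)ᵀ.
Then v_2 = N · v_3 = (2, 1, 0, -4)ᵀ.
Then v_1 = N · v_2 = (-1, 0, 0, 0)ᵀ.

Sanity check: (A − (3)·I) v_1 = (0, 0, 0, 0)ᵀ = 0. ✓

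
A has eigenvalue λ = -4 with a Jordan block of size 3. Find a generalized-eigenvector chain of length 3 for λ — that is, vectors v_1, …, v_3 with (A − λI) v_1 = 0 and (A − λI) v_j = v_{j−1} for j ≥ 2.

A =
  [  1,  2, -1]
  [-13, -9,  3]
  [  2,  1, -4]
A Jordan chain for λ = -4 of length 3:
v_1 = (-3, 6, -3)ᵀ
v_2 = (5, -13, 2)ᵀ
v_3 = (1, 0, 0)ᵀ

Let N = A − (-4)·I. We want v_3 with N^3 v_3 = 0 but N^2 v_3 ≠ 0; then v_{j-1} := N · v_j for j = 3, …, 2.

Pick v_3 = (1, 0, 0)ᵀ.
Then v_2 = N · v_3 = (5, -13, 2)ᵀ.
Then v_1 = N · v_2 = (-3, 6, -3)ᵀ.

Sanity check: (A − (-4)·I) v_1 = (0, 0, 0)ᵀ = 0. ✓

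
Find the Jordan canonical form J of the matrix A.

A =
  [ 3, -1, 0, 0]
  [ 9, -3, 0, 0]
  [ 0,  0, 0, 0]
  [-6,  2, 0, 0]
J_2(0) ⊕ J_1(0) ⊕ J_1(0)

The characteristic polynomial is
  det(x·I − A) = x^4

Eigenvalues and multiplicities (the geometric multiplicity of λ is n − rank(A − λI), which equals the number of Jordan blocks for λ):
  λ = 0: algebraic multiplicity = 4, geometric multiplicity = 3

Determining the block sizes for each eigenvalue:
  λ = 0: 3 blocks summing to 4 forces exactly one block of size 2 and the rest size 1 → block sizes [2, 1, 1]

Assembling the blocks gives a Jordan form
J =
  [0, 1, 0, 0]
  [0, 0, 0, 0]
  [0, 0, 0, 0]
  [0, 0, 0, 0]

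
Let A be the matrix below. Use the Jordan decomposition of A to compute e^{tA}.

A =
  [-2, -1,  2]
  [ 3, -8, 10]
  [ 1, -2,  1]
e^{tA} =
  [t*exp(-3*t) + exp(-3*t), -t*exp(-3*t), 2*t*exp(-3*t)]
  [-t^2*exp(-3*t) + 3*t*exp(-3*t), t^2*exp(-3*t) - 5*t*exp(-3*t) + exp(-3*t), -2*t^2*exp(-3*t) + 10*t*exp(-3*t)]
  [-t^2*exp(-3*t)/2 + t*exp(-3*t), t^2*exp(-3*t)/2 - 2*t*exp(-3*t), -t^2*exp(-3*t) + 4*t*exp(-3*t) + exp(-3*t)]

Strategy: write A = P · J · P⁻¹ where J is a Jordan canonical form, so e^{tA} = P · e^{tJ} · P⁻¹, and e^{tJ} can be computed block-by-block.

A has Jordan form
J =
  [-3,  1,  0]
  [ 0, -3,  1]
  [ 0,  0, -3]
(up to reordering of blocks).

Per-block formulas:
  For a 3×3 Jordan block J_3(-3): exp(t · J_3(-3)) = e^(-3t)·(I + t·N + (t^2/2)·N^2), where N is the 3×3 nilpotent shift.

After assembling e^{tJ} and conjugating by P, we get:

e^{tA} =
  [t*exp(-3*t) + exp(-3*t), -t*exp(-3*t), 2*t*exp(-3*t)]
  [-t^2*exp(-3*t) + 3*t*exp(-3*t), t^2*exp(-3*t) - 5*t*exp(-3*t) + exp(-3*t), -2*t^2*exp(-3*t) + 10*t*exp(-3*t)]
  [-t^2*exp(-3*t)/2 + t*exp(-3*t), t^2*exp(-3*t)/2 - 2*t*exp(-3*t), -t^2*exp(-3*t) + 4*t*exp(-3*t) + exp(-3*t)]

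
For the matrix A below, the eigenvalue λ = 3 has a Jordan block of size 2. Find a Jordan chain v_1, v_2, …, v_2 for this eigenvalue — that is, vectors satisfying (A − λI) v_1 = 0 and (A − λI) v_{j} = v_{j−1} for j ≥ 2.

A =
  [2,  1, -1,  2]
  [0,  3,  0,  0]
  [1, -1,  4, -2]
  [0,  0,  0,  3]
A Jordan chain for λ = 3 of length 2:
v_1 = (-1, 0, 1, 0)ᵀ
v_2 = (1, 0, 0, 0)ᵀ

Let N = A − (3)·I. We want v_2 with N^2 v_2 = 0 but N^1 v_2 ≠ 0; then v_{j-1} := N · v_j for j = 2, …, 2.

Pick v_2 = (1, 0, 0, 0)ᵀ.
Then v_1 = N · v_2 = (-1, 0, 1, 0)ᵀ.

Sanity check: (A − (3)·I) v_1 = (0, 0, 0, 0)ᵀ = 0. ✓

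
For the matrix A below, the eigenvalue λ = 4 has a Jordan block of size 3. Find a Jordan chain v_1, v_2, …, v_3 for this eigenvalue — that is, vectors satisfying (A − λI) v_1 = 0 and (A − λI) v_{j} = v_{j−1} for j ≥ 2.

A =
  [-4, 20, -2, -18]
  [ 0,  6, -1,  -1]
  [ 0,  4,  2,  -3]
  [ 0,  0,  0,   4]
A Jordan chain for λ = 4 of length 3:
v_1 = (-2, -1, -2, 0)ᵀ
v_2 = (2, 1, 3, 0)ᵀ
v_3 = (2, 0, 0, -1)ᵀ

Let N = A − (4)·I. We want v_3 with N^3 v_3 = 0 but N^2 v_3 ≠ 0; then v_{j-1} := N · v_j for j = 3, …, 2.

Pick v_3 = (2, 0, 0, -1)ᵀ.
Then v_2 = N · v_3 = (2, 1, 3, 0)ᵀ.
Then v_1 = N · v_2 = (-2, -1, -2, 0)ᵀ.

Sanity check: (A − (4)·I) v_1 = (0, 0, 0, 0)ᵀ = 0. ✓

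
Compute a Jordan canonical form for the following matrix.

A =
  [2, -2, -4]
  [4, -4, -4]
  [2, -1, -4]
J_2(-2) ⊕ J_1(-2)

The characteristic polynomial is
  det(x·I − A) = x^3 + 6*x^2 + 12*x + 8 = (x + 2)^3

Eigenvalues and multiplicities (the geometric multiplicity of λ is n − rank(A − λI), which equals the number of Jordan blocks for λ):
  λ = -2: algebraic multiplicity = 3, geometric multiplicity = 2

Determining the block sizes for each eigenvalue:
  λ = -2: 2 blocks summing to 3 forces exactly one block of size 2 and the rest size 1 → block sizes [2, 1]

Assembling the blocks gives a Jordan form
J =
  [-2,  1,  0]
  [ 0, -2,  0]
  [ 0,  0, -2]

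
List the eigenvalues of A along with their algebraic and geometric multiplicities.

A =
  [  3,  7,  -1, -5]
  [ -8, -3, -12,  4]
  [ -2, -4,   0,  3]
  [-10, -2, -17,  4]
λ = 1: alg = 4, geom = 2

Step 1 — factor the characteristic polynomial to read off the algebraic multiplicities:
  χ_A(x) = (x - 1)^4

Step 2 — compute geometric multiplicities via the rank-nullity identity g(λ) = n − rank(A − λI):
  rank(A − (1)·I) = 2, so dim ker(A − (1)·I) = n − 2 = 2

Summary:
  λ = 1: algebraic multiplicity = 4, geometric multiplicity = 2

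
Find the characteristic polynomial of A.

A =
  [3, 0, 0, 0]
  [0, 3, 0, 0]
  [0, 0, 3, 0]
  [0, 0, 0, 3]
x^4 - 12*x^3 + 54*x^2 - 108*x + 81

Expanding det(x·I − A) (e.g. by cofactor expansion or by noting that A is similar to its Jordan form J, which has the same characteristic polynomial as A) gives
  χ_A(x) = x^4 - 12*x^3 + 54*x^2 - 108*x + 81
which factors as (x - 3)^4. The eigenvalues (with algebraic multiplicities) are λ = 3 with multiplicity 4.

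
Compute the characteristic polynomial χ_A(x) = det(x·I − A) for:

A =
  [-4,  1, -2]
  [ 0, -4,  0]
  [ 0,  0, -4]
x^3 + 12*x^2 + 48*x + 64

Expanding det(x·I − A) (e.g. by cofactor expansion or by noting that A is similar to its Jordan form J, which has the same characteristic polynomial as A) gives
  χ_A(x) = x^3 + 12*x^2 + 48*x + 64
which factors as (x + 4)^3. The eigenvalues (with algebraic multiplicities) are λ = -4 with multiplicity 3.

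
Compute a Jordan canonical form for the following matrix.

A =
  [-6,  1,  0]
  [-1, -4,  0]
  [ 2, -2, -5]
J_2(-5) ⊕ J_1(-5)

The characteristic polynomial is
  det(x·I − A) = x^3 + 15*x^2 + 75*x + 125 = (x + 5)^3

Eigenvalues and multiplicities (the geometric multiplicity of λ is n − rank(A − λI), which equals the number of Jordan blocks for λ):
  λ = -5: algebraic multiplicity = 3, geometric multiplicity = 2

Determining the block sizes for each eigenvalue:
  λ = -5: 2 blocks summing to 3 forces exactly one block of size 2 and the rest size 1 → block sizes [2, 1]

Assembling the blocks gives a Jordan form
J =
  [-5,  1,  0]
  [ 0, -5,  0]
  [ 0,  0, -5]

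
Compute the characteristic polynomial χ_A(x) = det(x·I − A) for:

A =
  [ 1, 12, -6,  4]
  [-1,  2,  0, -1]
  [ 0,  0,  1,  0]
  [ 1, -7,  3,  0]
x^4 - 4*x^3 + 6*x^2 - 4*x + 1

Expanding det(x·I − A) (e.g. by cofactor expansion or by noting that A is similar to its Jordan form J, which has the same characteristic polynomial as A) gives
  χ_A(x) = x^4 - 4*x^3 + 6*x^2 - 4*x + 1
which factors as (x - 1)^4. The eigenvalues (with algebraic multiplicities) are λ = 1 with multiplicity 4.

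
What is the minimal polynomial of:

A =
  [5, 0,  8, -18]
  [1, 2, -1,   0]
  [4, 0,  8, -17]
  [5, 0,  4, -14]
x^4 - x^3 - 18*x^2 + 52*x - 40

The characteristic polynomial is χ_A(x) = (x - 2)^3*(x + 5), so the eigenvalues are known. The minimal polynomial is
  m_A(x) = Π_λ (x − λ)^{k_λ}
where k_λ is the size of the *largest* Jordan block for λ (equivalently, the smallest k with (A − λI)^k v = 0 for every generalised eigenvector v of λ).

  λ = -5: largest Jordan block has size 1, contributing (x + 5)
  λ = 2: largest Jordan block has size 3, contributing (x − 2)^3

So m_A(x) = (x - 2)^3*(x + 5) = x^4 - x^3 - 18*x^2 + 52*x - 40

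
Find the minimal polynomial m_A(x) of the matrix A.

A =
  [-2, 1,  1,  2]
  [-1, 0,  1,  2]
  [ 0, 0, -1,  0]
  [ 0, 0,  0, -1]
x^2 + 2*x + 1

The characteristic polynomial is χ_A(x) = (x + 1)^4, so the eigenvalues are known. The minimal polynomial is
  m_A(x) = Π_λ (x − λ)^{k_λ}
where k_λ is the size of the *largest* Jordan block for λ (equivalently, the smallest k with (A − λI)^k v = 0 for every generalised eigenvector v of λ).

  λ = -1: largest Jordan block has size 2, contributing (x + 1)^2

So m_A(x) = (x + 1)^2 = x^2 + 2*x + 1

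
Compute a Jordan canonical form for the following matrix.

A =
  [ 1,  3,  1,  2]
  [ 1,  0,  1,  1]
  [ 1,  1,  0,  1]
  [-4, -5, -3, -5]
J_2(-1) ⊕ J_2(-1)

The characteristic polynomial is
  det(x·I − A) = x^4 + 4*x^3 + 6*x^2 + 4*x + 1 = (x + 1)^4

Eigenvalues and multiplicities (the geometric multiplicity of λ is n − rank(A − λI), which equals the number of Jordan blocks for λ):
  λ = -1: algebraic multiplicity = 4, geometric multiplicity = 2

Determining the block sizes for each eigenvalue:
  λ = -1: with am = 4 and gm = 2, the partition is not yet determined (e.g. several partitions of 4 into 2 parts exist). Let N = A − (-1)·I. Computing rank(N^1) = 2, rank(N^2) = 0; the number of blocks of size ≥ j is rank(N^{j−1}) − rank(N^j), giving [2, 2]. So we have 2 block(s) of size 2 → block sizes [2, 2]

Assembling the blocks gives a Jordan form
J =
  [-1,  1,  0,  0]
  [ 0, -1,  0,  0]
  [ 0,  0, -1,  1]
  [ 0,  0,  0, -1]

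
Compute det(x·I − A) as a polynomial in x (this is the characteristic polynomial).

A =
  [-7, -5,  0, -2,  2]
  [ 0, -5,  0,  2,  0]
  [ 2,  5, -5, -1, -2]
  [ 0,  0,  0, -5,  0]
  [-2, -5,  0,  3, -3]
x^5 + 25*x^4 + 250*x^3 + 1250*x^2 + 3125*x + 3125

Expanding det(x·I − A) (e.g. by cofactor expansion or by noting that A is similar to its Jordan form J, which has the same characteristic polynomial as A) gives
  χ_A(x) = x^5 + 25*x^4 + 250*x^3 + 1250*x^2 + 3125*x + 3125
which factors as (x + 5)^5. The eigenvalues (with algebraic multiplicities) are λ = -5 with multiplicity 5.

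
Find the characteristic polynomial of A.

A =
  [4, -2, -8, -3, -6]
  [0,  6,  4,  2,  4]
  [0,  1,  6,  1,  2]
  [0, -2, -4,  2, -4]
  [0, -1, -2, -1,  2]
x^5 - 20*x^4 + 160*x^3 - 640*x^2 + 1280*x - 1024

Expanding det(x·I − A) (e.g. by cofactor expansion or by noting that A is similar to its Jordan form J, which has the same characteristic polynomial as A) gives
  χ_A(x) = x^5 - 20*x^4 + 160*x^3 - 640*x^2 + 1280*x - 1024
which factors as (x - 4)^5. The eigenvalues (with algebraic multiplicities) are λ = 4 with multiplicity 5.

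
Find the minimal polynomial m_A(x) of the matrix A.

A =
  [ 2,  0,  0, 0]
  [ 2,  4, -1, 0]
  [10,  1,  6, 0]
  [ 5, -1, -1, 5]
x^3 - 12*x^2 + 45*x - 50

The characteristic polynomial is χ_A(x) = (x - 5)^3*(x - 2), so the eigenvalues are known. The minimal polynomial is
  m_A(x) = Π_λ (x − λ)^{k_λ}
where k_λ is the size of the *largest* Jordan block for λ (equivalently, the smallest k with (A − λI)^k v = 0 for every generalised eigenvector v of λ).

  λ = 2: largest Jordan block has size 1, contributing (x − 2)
  λ = 5: largest Jordan block has size 2, contributing (x − 5)^2

So m_A(x) = (x - 5)^2*(x - 2) = x^3 - 12*x^2 + 45*x - 50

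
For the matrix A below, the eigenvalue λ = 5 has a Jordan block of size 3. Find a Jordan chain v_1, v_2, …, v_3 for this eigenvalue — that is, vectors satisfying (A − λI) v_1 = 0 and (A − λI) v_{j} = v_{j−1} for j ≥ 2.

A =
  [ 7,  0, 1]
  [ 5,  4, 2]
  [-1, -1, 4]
A Jordan chain for λ = 5 of length 3:
v_1 = (3, 3, -6)ᵀ
v_2 = (2, 5, -1)ᵀ
v_3 = (1, 0, 0)ᵀ

Let N = A − (5)·I. We want v_3 with N^3 v_3 = 0 but N^2 v_3 ≠ 0; then v_{j-1} := N · v_j for j = 3, …, 2.

Pick v_3 = (1, 0, 0)ᵀ.
Then v_2 = N · v_3 = (2, 5, -1)ᵀ.
Then v_1 = N · v_2 = (3, 3, -6)ᵀ.

Sanity check: (A − (5)·I) v_1 = (0, 0, 0)ᵀ = 0. ✓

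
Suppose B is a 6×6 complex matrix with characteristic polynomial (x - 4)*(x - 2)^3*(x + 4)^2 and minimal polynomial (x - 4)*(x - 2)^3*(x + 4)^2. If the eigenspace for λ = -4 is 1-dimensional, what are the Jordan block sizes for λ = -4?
Block sizes for λ = -4: [2]

Step 1 — from the characteristic polynomial, algebraic multiplicity of λ = -4 is 2. From dim ker(B − (-4)·I) = 1, there are exactly 1 Jordan blocks for λ = -4.
Step 2 — from the minimal polynomial, the factor (x + 4)^2 tells us the largest block for λ = -4 has size 2.
Step 3 — with total size 2, 1 blocks, and largest block 2, the block sizes (in nonincreasing order) are [2].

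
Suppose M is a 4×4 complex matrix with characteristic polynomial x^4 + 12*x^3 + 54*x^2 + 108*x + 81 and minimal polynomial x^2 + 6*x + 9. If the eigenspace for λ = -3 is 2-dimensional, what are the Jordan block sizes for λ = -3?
Block sizes for λ = -3: [2, 2]

Step 1 — from the characteristic polynomial, algebraic multiplicity of λ = -3 is 4. From dim ker(M − (-3)·I) = 2, there are exactly 2 Jordan blocks for λ = -3.
Step 2 — from the minimal polynomial, the factor (x + 3)^2 tells us the largest block for λ = -3 has size 2.
Step 3 — with total size 4, 2 blocks, and largest block 2, the block sizes (in nonincreasing order) are [2, 2].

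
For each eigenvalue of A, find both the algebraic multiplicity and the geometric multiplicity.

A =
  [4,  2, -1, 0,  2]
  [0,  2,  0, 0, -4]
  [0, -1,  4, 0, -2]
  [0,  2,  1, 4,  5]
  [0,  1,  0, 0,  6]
λ = 4: alg = 5, geom = 2

Step 1 — factor the characteristic polynomial to read off the algebraic multiplicities:
  χ_A(x) = (x - 4)^5

Step 2 — compute geometric multiplicities via the rank-nullity identity g(λ) = n − rank(A − λI):
  rank(A − (4)·I) = 3, so dim ker(A − (4)·I) = n − 3 = 2

Summary:
  λ = 4: algebraic multiplicity = 5, geometric multiplicity = 2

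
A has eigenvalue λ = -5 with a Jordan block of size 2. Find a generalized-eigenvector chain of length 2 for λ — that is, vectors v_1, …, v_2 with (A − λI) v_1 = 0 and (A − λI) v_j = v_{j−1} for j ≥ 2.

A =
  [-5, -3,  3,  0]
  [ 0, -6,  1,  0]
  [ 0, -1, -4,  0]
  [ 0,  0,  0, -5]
A Jordan chain for λ = -5 of length 2:
v_1 = (-3, -1, -1, 0)ᵀ
v_2 = (0, 1, 0, 0)ᵀ

Let N = A − (-5)·I. We want v_2 with N^2 v_2 = 0 but N^1 v_2 ≠ 0; then v_{j-1} := N · v_j for j = 2, …, 2.

Pick v_2 = (0, 1, 0, 0)ᵀ.
Then v_1 = N · v_2 = (-3, -1, -1, 0)ᵀ.

Sanity check: (A − (-5)·I) v_1 = (0, 0, 0, 0)ᵀ = 0. ✓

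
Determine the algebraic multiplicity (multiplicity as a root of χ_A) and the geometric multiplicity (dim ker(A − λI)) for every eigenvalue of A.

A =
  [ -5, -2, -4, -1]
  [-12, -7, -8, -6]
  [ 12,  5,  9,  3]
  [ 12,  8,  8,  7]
λ = 1: alg = 4, geom = 2

Step 1 — factor the characteristic polynomial to read off the algebraic multiplicities:
  χ_A(x) = (x - 1)^4

Step 2 — compute geometric multiplicities via the rank-nullity identity g(λ) = n − rank(A − λI):
  rank(A − (1)·I) = 2, so dim ker(A − (1)·I) = n − 2 = 2

Summary:
  λ = 1: algebraic multiplicity = 4, geometric multiplicity = 2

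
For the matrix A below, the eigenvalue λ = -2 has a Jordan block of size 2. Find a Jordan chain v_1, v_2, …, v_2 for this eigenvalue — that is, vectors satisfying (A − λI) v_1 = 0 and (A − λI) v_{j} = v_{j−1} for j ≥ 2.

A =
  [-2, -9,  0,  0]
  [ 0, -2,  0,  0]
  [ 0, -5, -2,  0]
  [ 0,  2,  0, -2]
A Jordan chain for λ = -2 of length 2:
v_1 = (-9, 0, -5, 2)ᵀ
v_2 = (0, 1, 0, 0)ᵀ

Let N = A − (-2)·I. We want v_2 with N^2 v_2 = 0 but N^1 v_2 ≠ 0; then v_{j-1} := N · v_j for j = 2, …, 2.

Pick v_2 = (0, 1, 0, 0)ᵀ.
Then v_1 = N · v_2 = (-9, 0, -5, 2)ᵀ.

Sanity check: (A − (-2)·I) v_1 = (0, 0, 0, 0)ᵀ = 0. ✓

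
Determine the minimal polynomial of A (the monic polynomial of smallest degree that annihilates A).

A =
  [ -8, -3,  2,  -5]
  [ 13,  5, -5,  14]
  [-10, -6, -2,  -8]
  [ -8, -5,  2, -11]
x^3 + 12*x^2 + 48*x + 64

The characteristic polynomial is χ_A(x) = (x + 4)^4, so the eigenvalues are known. The minimal polynomial is
  m_A(x) = Π_λ (x − λ)^{k_λ}
where k_λ is the size of the *largest* Jordan block for λ (equivalently, the smallest k with (A − λI)^k v = 0 for every generalised eigenvector v of λ).

  λ = -4: largest Jordan block has size 3, contributing (x + 4)^3

So m_A(x) = (x + 4)^3 = x^3 + 12*x^2 + 48*x + 64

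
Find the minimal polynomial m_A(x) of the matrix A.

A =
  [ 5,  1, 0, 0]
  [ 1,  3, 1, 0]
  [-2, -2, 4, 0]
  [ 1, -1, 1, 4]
x^3 - 12*x^2 + 48*x - 64

The characteristic polynomial is χ_A(x) = (x - 4)^4, so the eigenvalues are known. The minimal polynomial is
  m_A(x) = Π_λ (x − λ)^{k_λ}
where k_λ is the size of the *largest* Jordan block for λ (equivalently, the smallest k with (A − λI)^k v = 0 for every generalised eigenvector v of λ).

  λ = 4: largest Jordan block has size 3, contributing (x − 4)^3

So m_A(x) = (x - 4)^3 = x^3 - 12*x^2 + 48*x - 64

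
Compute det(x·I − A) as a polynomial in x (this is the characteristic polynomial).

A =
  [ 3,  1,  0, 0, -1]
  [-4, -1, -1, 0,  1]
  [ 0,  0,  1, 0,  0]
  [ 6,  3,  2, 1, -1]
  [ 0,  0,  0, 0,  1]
x^5 - 5*x^4 + 10*x^3 - 10*x^2 + 5*x - 1

Expanding det(x·I − A) (e.g. by cofactor expansion or by noting that A is similar to its Jordan form J, which has the same characteristic polynomial as A) gives
  χ_A(x) = x^5 - 5*x^4 + 10*x^3 - 10*x^2 + 5*x - 1
which factors as (x - 1)^5. The eigenvalues (with algebraic multiplicities) are λ = 1 with multiplicity 5.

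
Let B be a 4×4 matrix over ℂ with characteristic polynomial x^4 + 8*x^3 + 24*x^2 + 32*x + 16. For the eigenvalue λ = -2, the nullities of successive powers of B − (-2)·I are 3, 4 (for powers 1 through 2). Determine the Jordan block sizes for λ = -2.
Block sizes for λ = -2: [2, 1, 1]

From the dimensions of kernels of powers, the number of Jordan blocks of size at least j is d_j − d_{j−1} where d_j = dim ker(N^j) (with d_0 = 0). Computing the differences gives [3, 1].
The number of blocks of size exactly k is (#blocks of size ≥ k) − (#blocks of size ≥ k + 1), so the partition is: 2 block(s) of size 1, 1 block(s) of size 2.
In nonincreasing order the block sizes are [2, 1, 1].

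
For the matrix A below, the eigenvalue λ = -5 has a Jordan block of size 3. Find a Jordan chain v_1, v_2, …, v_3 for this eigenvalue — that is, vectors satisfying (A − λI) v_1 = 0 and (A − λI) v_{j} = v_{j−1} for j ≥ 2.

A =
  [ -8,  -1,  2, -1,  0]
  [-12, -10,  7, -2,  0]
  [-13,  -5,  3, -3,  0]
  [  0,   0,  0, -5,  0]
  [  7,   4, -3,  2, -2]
A Jordan chain for λ = -5 of length 3:
v_1 = (-2, 2, -2, 0, 0)ᵀ
v_2 = (-1, -5, -5, 0, 4)ᵀ
v_3 = (0, 1, 0, 0, 0)ᵀ

Let N = A − (-5)·I. We want v_3 with N^3 v_3 = 0 but N^2 v_3 ≠ 0; then v_{j-1} := N · v_j for j = 3, …, 2.

Pick v_3 = (0, 1, 0, 0, 0)ᵀ.
Then v_2 = N · v_3 = (-1, -5, -5, 0, 4)ᵀ.
Then v_1 = N · v_2 = (-2, 2, -2, 0, 0)ᵀ.

Sanity check: (A − (-5)·I) v_1 = (0, 0, 0, 0, 0)ᵀ = 0. ✓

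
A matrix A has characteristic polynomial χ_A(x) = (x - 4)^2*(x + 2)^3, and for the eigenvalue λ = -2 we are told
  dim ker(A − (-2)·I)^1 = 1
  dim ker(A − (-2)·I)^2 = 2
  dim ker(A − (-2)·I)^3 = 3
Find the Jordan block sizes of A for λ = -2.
Block sizes for λ = -2: [3]

From the dimensions of kernels of powers, the number of Jordan blocks of size at least j is d_j − d_{j−1} where d_j = dim ker(N^j) (with d_0 = 0). Computing the differences gives [1, 1, 1].
The number of blocks of size exactly k is (#blocks of size ≥ k) − (#blocks of size ≥ k + 1), so the partition is: 1 block(s) of size 3.
In nonincreasing order the block sizes are [3].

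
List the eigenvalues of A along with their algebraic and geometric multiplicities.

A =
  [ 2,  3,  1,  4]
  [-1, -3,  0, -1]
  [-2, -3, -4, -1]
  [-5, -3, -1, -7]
λ = -3: alg = 4, geom = 2

Step 1 — factor the characteristic polynomial to read off the algebraic multiplicities:
  χ_A(x) = (x + 3)^4

Step 2 — compute geometric multiplicities via the rank-nullity identity g(λ) = n − rank(A − λI):
  rank(A − (-3)·I) = 2, so dim ker(A − (-3)·I) = n − 2 = 2

Summary:
  λ = -3: algebraic multiplicity = 4, geometric multiplicity = 2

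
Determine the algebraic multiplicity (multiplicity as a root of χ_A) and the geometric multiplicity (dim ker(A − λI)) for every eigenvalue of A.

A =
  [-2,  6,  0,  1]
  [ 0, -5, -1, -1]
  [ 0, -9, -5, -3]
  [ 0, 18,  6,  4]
λ = -2: alg = 4, geom = 2

Step 1 — factor the characteristic polynomial to read off the algebraic multiplicities:
  χ_A(x) = (x + 2)^4

Step 2 — compute geometric multiplicities via the rank-nullity identity g(λ) = n − rank(A − λI):
  rank(A − (-2)·I) = 2, so dim ker(A − (-2)·I) = n − 2 = 2

Summary:
  λ = -2: algebraic multiplicity = 4, geometric multiplicity = 2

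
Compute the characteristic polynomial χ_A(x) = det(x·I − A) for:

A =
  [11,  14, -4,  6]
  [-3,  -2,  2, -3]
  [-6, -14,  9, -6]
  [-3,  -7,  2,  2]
x^4 - 20*x^3 + 150*x^2 - 500*x + 625

Expanding det(x·I − A) (e.g. by cofactor expansion or by noting that A is similar to its Jordan form J, which has the same characteristic polynomial as A) gives
  χ_A(x) = x^4 - 20*x^3 + 150*x^2 - 500*x + 625
which factors as (x - 5)^4. The eigenvalues (with algebraic multiplicities) are λ = 5 with multiplicity 4.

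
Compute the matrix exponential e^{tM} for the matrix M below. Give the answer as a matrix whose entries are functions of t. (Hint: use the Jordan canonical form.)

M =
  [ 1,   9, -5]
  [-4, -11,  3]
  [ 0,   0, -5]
e^{tM} =
  [6*t*exp(-5*t) + exp(-5*t), 9*t*exp(-5*t), -3*t^2*exp(-5*t)/2 - 5*t*exp(-5*t)]
  [-4*t*exp(-5*t), -6*t*exp(-5*t) + exp(-5*t), t^2*exp(-5*t) + 3*t*exp(-5*t)]
  [0, 0, exp(-5*t)]

Strategy: write M = P · J · P⁻¹ where J is a Jordan canonical form, so e^{tM} = P · e^{tJ} · P⁻¹, and e^{tJ} can be computed block-by-block.

M has Jordan form
J =
  [-5,  1,  0]
  [ 0, -5,  1]
  [ 0,  0, -5]
(up to reordering of blocks).

Per-block formulas:
  For a 3×3 Jordan block J_3(-5): exp(t · J_3(-5)) = e^(-5t)·(I + t·N + (t^2/2)·N^2), where N is the 3×3 nilpotent shift.

After assembling e^{tJ} and conjugating by P, we get:

e^{tM} =
  [6*t*exp(-5*t) + exp(-5*t), 9*t*exp(-5*t), -3*t^2*exp(-5*t)/2 - 5*t*exp(-5*t)]
  [-4*t*exp(-5*t), -6*t*exp(-5*t) + exp(-5*t), t^2*exp(-5*t) + 3*t*exp(-5*t)]
  [0, 0, exp(-5*t)]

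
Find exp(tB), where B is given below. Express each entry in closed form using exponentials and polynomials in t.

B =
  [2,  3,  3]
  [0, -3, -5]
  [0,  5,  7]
e^{tB} =
  [exp(2*t), 3*t*exp(2*t), 3*t*exp(2*t)]
  [0, -5*t*exp(2*t) + exp(2*t), -5*t*exp(2*t)]
  [0, 5*t*exp(2*t), 5*t*exp(2*t) + exp(2*t)]

Strategy: write B = P · J · P⁻¹ where J is a Jordan canonical form, so e^{tB} = P · e^{tJ} · P⁻¹, and e^{tJ} can be computed block-by-block.

B has Jordan form
J =
  [2, 1, 0]
  [0, 2, 0]
  [0, 0, 2]
(up to reordering of blocks).

Per-block formulas:
  For a 1×1 block at λ = 2: exp(t · [2]) = [e^(2t)].
  For a 2×2 Jordan block J_2(2): exp(t · J_2(2)) = e^(2t)·(I + t·N), where N is the 2×2 nilpotent shift.

After assembling e^{tJ} and conjugating by P, we get:

e^{tB} =
  [exp(2*t), 3*t*exp(2*t), 3*t*exp(2*t)]
  [0, -5*t*exp(2*t) + exp(2*t), -5*t*exp(2*t)]
  [0, 5*t*exp(2*t), 5*t*exp(2*t) + exp(2*t)]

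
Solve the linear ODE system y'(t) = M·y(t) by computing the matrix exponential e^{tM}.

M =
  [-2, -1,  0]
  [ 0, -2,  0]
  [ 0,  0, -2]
e^{tM} =
  [exp(-2*t), -t*exp(-2*t), 0]
  [0, exp(-2*t), 0]
  [0, 0, exp(-2*t)]

Strategy: write M = P · J · P⁻¹ where J is a Jordan canonical form, so e^{tM} = P · e^{tJ} · P⁻¹, and e^{tJ} can be computed block-by-block.

M has Jordan form
J =
  [-2,  1,  0]
  [ 0, -2,  0]
  [ 0,  0, -2]
(up to reordering of blocks).

Per-block formulas:
  For a 2×2 Jordan block J_2(-2): exp(t · J_2(-2)) = e^(-2t)·(I + t·N), where N is the 2×2 nilpotent shift.
  For a 1×1 block at λ = -2: exp(t · [-2]) = [e^(-2t)].

After assembling e^{tJ} and conjugating by P, we get:

e^{tM} =
  [exp(-2*t), -t*exp(-2*t), 0]
  [0, exp(-2*t), 0]
  [0, 0, exp(-2*t)]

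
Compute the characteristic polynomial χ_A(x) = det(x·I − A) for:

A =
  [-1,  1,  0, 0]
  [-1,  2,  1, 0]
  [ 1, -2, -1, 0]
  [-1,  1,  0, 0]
x^4

Expanding det(x·I − A) (e.g. by cofactor expansion or by noting that A is similar to its Jordan form J, which has the same characteristic polynomial as A) gives
  χ_A(x) = x^4
which factors as x^4. The eigenvalues (with algebraic multiplicities) are λ = 0 with multiplicity 4.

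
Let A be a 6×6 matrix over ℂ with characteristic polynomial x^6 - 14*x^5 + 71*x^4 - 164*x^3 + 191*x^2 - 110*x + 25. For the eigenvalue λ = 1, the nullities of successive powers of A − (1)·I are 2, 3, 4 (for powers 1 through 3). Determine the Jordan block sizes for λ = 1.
Block sizes for λ = 1: [3, 1]

From the dimensions of kernels of powers, the number of Jordan blocks of size at least j is d_j − d_{j−1} where d_j = dim ker(N^j) (with d_0 = 0). Computing the differences gives [2, 1, 1].
The number of blocks of size exactly k is (#blocks of size ≥ k) − (#blocks of size ≥ k + 1), so the partition is: 1 block(s) of size 1, 1 block(s) of size 3.
In nonincreasing order the block sizes are [3, 1].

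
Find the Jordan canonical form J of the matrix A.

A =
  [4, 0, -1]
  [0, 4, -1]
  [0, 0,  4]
J_2(4) ⊕ J_1(4)

The characteristic polynomial is
  det(x·I − A) = x^3 - 12*x^2 + 48*x - 64 = (x - 4)^3

Eigenvalues and multiplicities (the geometric multiplicity of λ is n − rank(A − λI), which equals the number of Jordan blocks for λ):
  λ = 4: algebraic multiplicity = 3, geometric multiplicity = 2

Determining the block sizes for each eigenvalue:
  λ = 4: 2 blocks summing to 3 forces exactly one block of size 2 and the rest size 1 → block sizes [2, 1]

Assembling the blocks gives a Jordan form
J =
  [4, 1, 0]
  [0, 4, 0]
  [0, 0, 4]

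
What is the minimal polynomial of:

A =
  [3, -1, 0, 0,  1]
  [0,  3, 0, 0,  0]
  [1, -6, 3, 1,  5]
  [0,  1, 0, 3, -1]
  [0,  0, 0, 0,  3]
x^2 - 6*x + 9

The characteristic polynomial is χ_A(x) = (x - 3)^5, so the eigenvalues are known. The minimal polynomial is
  m_A(x) = Π_λ (x − λ)^{k_λ}
where k_λ is the size of the *largest* Jordan block for λ (equivalently, the smallest k with (A − λI)^k v = 0 for every generalised eigenvector v of λ).

  λ = 3: largest Jordan block has size 2, contributing (x − 3)^2

So m_A(x) = (x - 3)^2 = x^2 - 6*x + 9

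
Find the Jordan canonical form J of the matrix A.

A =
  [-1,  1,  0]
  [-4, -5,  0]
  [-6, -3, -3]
J_2(-3) ⊕ J_1(-3)

The characteristic polynomial is
  det(x·I − A) = x^3 + 9*x^2 + 27*x + 27 = (x + 3)^3

Eigenvalues and multiplicities (the geometric multiplicity of λ is n − rank(A − λI), which equals the number of Jordan blocks for λ):
  λ = -3: algebraic multiplicity = 3, geometric multiplicity = 2

Determining the block sizes for each eigenvalue:
  λ = -3: 2 blocks summing to 3 forces exactly one block of size 2 and the rest size 1 → block sizes [2, 1]

Assembling the blocks gives a Jordan form
J =
  [-3,  1,  0]
  [ 0, -3,  0]
  [ 0,  0, -3]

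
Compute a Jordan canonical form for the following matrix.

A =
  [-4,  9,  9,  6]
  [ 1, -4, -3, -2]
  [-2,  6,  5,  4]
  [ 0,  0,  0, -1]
J_2(-1) ⊕ J_1(-1) ⊕ J_1(-1)

The characteristic polynomial is
  det(x·I − A) = x^4 + 4*x^3 + 6*x^2 + 4*x + 1 = (x + 1)^4

Eigenvalues and multiplicities (the geometric multiplicity of λ is n − rank(A − λI), which equals the number of Jordan blocks for λ):
  λ = -1: algebraic multiplicity = 4, geometric multiplicity = 3

Determining the block sizes for each eigenvalue:
  λ = -1: 3 blocks summing to 4 forces exactly one block of size 2 and the rest size 1 → block sizes [2, 1, 1]

Assembling the blocks gives a Jordan form
J =
  [-1,  1,  0,  0]
  [ 0, -1,  0,  0]
  [ 0,  0, -1,  0]
  [ 0,  0,  0, -1]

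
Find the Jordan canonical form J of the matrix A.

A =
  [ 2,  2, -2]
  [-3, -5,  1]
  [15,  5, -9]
J_2(-4) ⊕ J_1(-4)

The characteristic polynomial is
  det(x·I − A) = x^3 + 12*x^2 + 48*x + 64 = (x + 4)^3

Eigenvalues and multiplicities (the geometric multiplicity of λ is n − rank(A − λI), which equals the number of Jordan blocks for λ):
  λ = -4: algebraic multiplicity = 3, geometric multiplicity = 2

Determining the block sizes for each eigenvalue:
  λ = -4: 2 blocks summing to 3 forces exactly one block of size 2 and the rest size 1 → block sizes [2, 1]

Assembling the blocks gives a Jordan form
J =
  [-4,  1,  0]
  [ 0, -4,  0]
  [ 0,  0, -4]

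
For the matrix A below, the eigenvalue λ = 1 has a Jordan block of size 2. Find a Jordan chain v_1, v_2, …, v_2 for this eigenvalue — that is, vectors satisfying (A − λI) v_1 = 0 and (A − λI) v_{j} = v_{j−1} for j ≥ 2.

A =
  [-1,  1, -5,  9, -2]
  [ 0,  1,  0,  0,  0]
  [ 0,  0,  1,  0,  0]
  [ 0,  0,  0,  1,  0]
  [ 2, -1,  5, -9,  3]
A Jordan chain for λ = 1 of length 2:
v_1 = (-2, 0, 0, 0, 2)ᵀ
v_2 = (1, 0, 0, 0, 0)ᵀ

Let N = A − (1)·I. We want v_2 with N^2 v_2 = 0 but N^1 v_2 ≠ 0; then v_{j-1} := N · v_j for j = 2, …, 2.

Pick v_2 = (1, 0, 0, 0, 0)ᵀ.
Then v_1 = N · v_2 = (-2, 0, 0, 0, 2)ᵀ.

Sanity check: (A − (1)·I) v_1 = (0, 0, 0, 0, 0)ᵀ = 0. ✓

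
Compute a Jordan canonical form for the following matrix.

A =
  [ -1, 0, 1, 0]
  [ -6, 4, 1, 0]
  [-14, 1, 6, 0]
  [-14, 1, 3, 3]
J_3(3) ⊕ J_1(3)

The characteristic polynomial is
  det(x·I − A) = x^4 - 12*x^3 + 54*x^2 - 108*x + 81 = (x - 3)^4

Eigenvalues and multiplicities (the geometric multiplicity of λ is n − rank(A − λI), which equals the number of Jordan blocks for λ):
  λ = 3: algebraic multiplicity = 4, geometric multiplicity = 2

Determining the block sizes for each eigenvalue:
  λ = 3: with am = 4 and gm = 2, the partition is not yet determined (e.g. several partitions of 4 into 2 parts exist). Let N = A − (3)·I. Computing rank(N^1) = 2, rank(N^2) = 1, rank(N^3) = 0; the number of blocks of size ≥ j is rank(N^{j−1}) − rank(N^j), giving [2, 1, 1]. So we have 1 block(s) of size 3, 1 block(s) of size 1 → block sizes [3, 1]

Assembling the blocks gives a Jordan form
J =
  [3, 1, 0, 0]
  [0, 3, 1, 0]
  [0, 0, 3, 0]
  [0, 0, 0, 3]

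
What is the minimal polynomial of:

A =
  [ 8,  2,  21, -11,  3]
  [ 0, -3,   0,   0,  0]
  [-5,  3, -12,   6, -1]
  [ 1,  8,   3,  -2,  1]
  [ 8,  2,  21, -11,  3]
x^4 + 3*x^3

The characteristic polynomial is χ_A(x) = x^3*(x + 3)^2, so the eigenvalues are known. The minimal polynomial is
  m_A(x) = Π_λ (x − λ)^{k_λ}
where k_λ is the size of the *largest* Jordan block for λ (equivalently, the smallest k with (A − λI)^k v = 0 for every generalised eigenvector v of λ).

  λ = -3: largest Jordan block has size 1, contributing (x + 3)
  λ = 0: largest Jordan block has size 3, contributing (x − 0)^3

So m_A(x) = x^3*(x + 3) = x^4 + 3*x^3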